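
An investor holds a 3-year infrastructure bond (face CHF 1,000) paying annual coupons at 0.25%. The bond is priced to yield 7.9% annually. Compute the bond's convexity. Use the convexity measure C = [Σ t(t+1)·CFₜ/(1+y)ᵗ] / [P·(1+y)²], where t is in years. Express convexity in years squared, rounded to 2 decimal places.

With y = 0.079:
  t   CF        PV=CF/(1+0.079)^t    t·PV        t(t+1)·PV
  1         2.50         2.3170         2.3170           4.6339
  2         2.50         2.1473         4.2946          12.8839
  3     1,002.50       798.0315     2,394.0946       9,576.3783
  Σ                    802.4958     2,400.7062       9,593.8961
P = 802.4958.
Convexity = Σ t(t+1)·PV / [P·(1+y)²] = 9,593.8961 / (802.4958 × 1.164241) = 10.26856.

10.27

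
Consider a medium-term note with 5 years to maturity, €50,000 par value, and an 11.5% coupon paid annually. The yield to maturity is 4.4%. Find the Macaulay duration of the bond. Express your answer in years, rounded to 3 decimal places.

4.195 years

Periodic yield y = 0.044. Discount each cash flow and weight by its year:
  t   CF        PV=CF/(1+0.044)^t    t·PV
  1     5,750.00     5,507.6628     5,507.6628
  2     5,750.00     5,275.5391    10,551.0782
  3     5,750.00     5,053.1984    15,159.5952
  4     5,750.00     4,840.2283    19,360.9134
  5    55,750.00    44,951.3127   224,756.5633
  Σ                 65,627.9413   275,335.8128
Price P = Σ PV = 65,627.9413.
Macaulay duration = Σ(t·PV) / P = 275,335.8128 / 65,627.9413 = 4.19541 years.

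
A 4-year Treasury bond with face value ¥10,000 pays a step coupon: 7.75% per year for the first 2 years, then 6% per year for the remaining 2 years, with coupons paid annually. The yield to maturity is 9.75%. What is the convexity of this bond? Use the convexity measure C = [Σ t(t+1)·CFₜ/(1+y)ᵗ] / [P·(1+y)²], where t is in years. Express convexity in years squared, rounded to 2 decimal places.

With y = 0.0975:
  t   CF        PV=CF/(1+0.0975)^t    t·PV        t(t+1)·PV
  1       775.00       706.1503       706.1503       1,412.3007
  2       775.00       643.4172     1,286.8343       3,860.5030
  3       600.00       453.8765     1,361.6294       5,446.5176
  4    10,600.00     7,306.1360    29,224.5438     146,122.7192
  Σ                  9,109.5799    32,579.1579     156,842.0404
P = 9,109.5799.
Convexity = Σ t(t+1)·PV / [P·(1+y)²] = 156,842.0404 / (9,109.5799 × 1.204506) = 14.29404.

14.29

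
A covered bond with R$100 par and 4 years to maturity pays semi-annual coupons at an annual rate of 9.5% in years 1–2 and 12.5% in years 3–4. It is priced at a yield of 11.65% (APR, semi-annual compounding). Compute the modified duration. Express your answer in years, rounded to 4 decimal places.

Periodic yield y = 0.05825. First find Macaulay duration:
  t   CF        PV=CF/(1+0.05825)^t    t·PV
  1         4.75         4.4885         4.4885
  2         4.75         4.2415         8.4830
  3         4.75         4.0080        12.0240
  4         4.75         3.7874        15.1496
  5         6.25         4.7091        23.5455
  6         6.25         4.4499        26.6994
  7         6.25         4.2050        29.4347
  8       106.25        67.5496       540.3967
  Σ                     97.4390       660.2215
P = 97.4390; Macaulay duration = 660.2215 / 97.4390 = 6.77574 half-year periods = 3.38787 years.
Modified duration = D_Mac / (1 + y) = 3.38787 / 1.05825 = 3.20139 years.

3.2014 years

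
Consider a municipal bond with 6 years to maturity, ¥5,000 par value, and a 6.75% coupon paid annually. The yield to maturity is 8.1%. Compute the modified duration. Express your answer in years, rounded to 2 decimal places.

4.71 years

Periodic yield y = 0.081. First find Macaulay duration:
  t   CF        PV=CF/(1+0.081)^t    t·PV
  1       337.50       312.2109       312.2109
  2       337.50       288.8168       577.6335
  3       337.50       267.1755       801.5266
  4       337.50       247.1559       988.6236
  5       337.50       228.6364     1,143.1818
  6     5,337.50     3,344.9045    20,069.4271
  Σ                  4,688.9000    23,892.6036
P = 4,688.9000; Macaulay duration = 23,892.6036 / 4,688.9000 = 5.09557 years.
Modified duration = D_Mac / (1 + y) = 5.09557 / 1.081 = 4.71375 years.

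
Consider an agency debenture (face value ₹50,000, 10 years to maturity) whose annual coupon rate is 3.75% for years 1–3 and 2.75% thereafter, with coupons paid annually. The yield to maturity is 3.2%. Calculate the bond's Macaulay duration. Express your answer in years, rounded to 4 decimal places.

8.6556 years

Periodic yield y = 0.032. Discount each cash flow and weight by its year:
  t   CF        PV=CF/(1+0.032)^t    t·PV
  1     1,875.00     1,816.8605     1,816.8605
  2     1,875.00     1,760.5237     3,521.0474
  3     1,875.00     1,705.9338     5,117.8015
  4     1,375.00     1,212.2269     4,848.9075
  5     1,375.00     1,174.6384     5,873.1922
  6     1,375.00     1,138.2155     6,829.2933
  7     1,375.00     1,102.9220     7,720.4543
  8     1,375.00     1,068.7229     8,549.7833
  9     1,375.00     1,035.5842     9,320.2579
  10   51,375.00    37,493.4032   374,934.0318
  Σ                 49,509.0312   428,531.6297
Price P = Σ PV = 49,509.0312.
Macaulay duration = Σ(t·PV) / P = 428,531.6297 / 49,509.0312 = 8.65563 years.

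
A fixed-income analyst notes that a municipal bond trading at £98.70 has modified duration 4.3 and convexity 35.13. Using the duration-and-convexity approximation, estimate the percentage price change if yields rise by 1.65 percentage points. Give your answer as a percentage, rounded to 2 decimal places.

Duration effect: -D_mod·Δy = -4.3 × (+0.0165) = -0.070950
Convexity effect: ½·C·(Δy)² = 0.5 × 35.13 × (0.0165)² = +0.00478207125
ΔP/P ≈ -0.070950 + 0.00478207125 = -0.06616792875
= -6.616792875%.

-6.62%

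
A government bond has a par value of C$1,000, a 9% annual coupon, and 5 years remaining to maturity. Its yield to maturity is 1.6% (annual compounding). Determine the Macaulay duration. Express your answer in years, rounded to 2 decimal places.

4.36 years

Periodic yield y = 0.016. Discount each cash flow and weight by its year:
  t   CF        PV=CF/(1+0.016)^t    t·PV
  1        90.00        88.5827        88.5827
  2        90.00        87.1877       174.3753
  3        90.00        85.8146       257.4439
  4        90.00        84.4632       337.8529
  5     1,090.00     1,006.8342     5,034.1710
  Σ                  1,352.8824     5,892.4258
Price P = Σ PV = 1,352.8824.
Macaulay duration = Σ(t·PV) / P = 5,892.4258 / 1,352.8824 = 4.35546 years.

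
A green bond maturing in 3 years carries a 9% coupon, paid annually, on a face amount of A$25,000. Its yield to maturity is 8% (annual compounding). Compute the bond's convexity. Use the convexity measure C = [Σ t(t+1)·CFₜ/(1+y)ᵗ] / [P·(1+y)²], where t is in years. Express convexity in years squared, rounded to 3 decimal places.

9.205

With y = 0.08:
  t   CF        PV=CF/(1+0.08)^t    t·PV        t(t+1)·PV
  1     2,250.00     2,083.3333     2,083.3333       4,166.6667
  2     2,250.00     1,929.0123     3,858.0247      11,574.0741
  3    27,250.00    21,631.9286    64,895.7857     259,583.1428
  Σ                 25,644.2742    70,837.1437     275,323.8836
P = 25,644.2742.
Convexity = Σ t(t+1)·PV / [P·(1+y)²] = 275,323.8836 / (25,644.2742 × 1.166400) = 9.20462.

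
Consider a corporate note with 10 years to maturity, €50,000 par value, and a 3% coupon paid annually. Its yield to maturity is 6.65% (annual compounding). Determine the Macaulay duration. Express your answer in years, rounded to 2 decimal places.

8.54 years

Periodic yield y = 0.0665. Discount each cash flow and weight by its year:
  t   CF        PV=CF/(1+0.0665)^t    t·PV
  1     1,500.00     1,406.4698     1,406.4698
  2     1,500.00     1,318.7715     2,637.5429
  3     1,500.00     1,236.5415     3,709.6244
  4     1,500.00     1,159.4388     4,637.7551
  5     1,500.00     1,087.1437     5,435.7186
  6     1,500.00     1,019.3565     6,116.1391
  7     1,500.00       955.7961     6,690.5725
  8     1,500.00       896.1988     7,169.5908
  9     1,500.00       840.3177     7,562.8595
  10   51,500.00    27,051.9534   270,519.5343
  Σ                 36,971.9877   315,885.8068
Price P = Σ PV = 36,971.9877.
Macaulay duration = Σ(t·PV) / P = 315,885.8068 / 36,971.9877 = 8.54392 years.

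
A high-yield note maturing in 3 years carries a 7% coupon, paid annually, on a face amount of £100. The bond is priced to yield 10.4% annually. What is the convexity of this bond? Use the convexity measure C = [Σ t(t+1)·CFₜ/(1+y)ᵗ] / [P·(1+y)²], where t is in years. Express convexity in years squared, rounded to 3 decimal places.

With y = 0.104:
  t   CF        PV=CF/(1+0.104)^t    t·PV        t(t+1)·PV
  1         7.00         6.3406         6.3406          12.6812
  2         7.00         5.7433        11.4866          34.4597
  3       107.00        79.5200       238.5601         954.2404
  Σ                     91.6039       256.3872       1,001.3812
P = 91.6039.
Convexity = Σ t(t+1)·PV / [P·(1+y)²] = 1,001.3812 / (91.6039 × 1.218816) = 8.96907.

8.969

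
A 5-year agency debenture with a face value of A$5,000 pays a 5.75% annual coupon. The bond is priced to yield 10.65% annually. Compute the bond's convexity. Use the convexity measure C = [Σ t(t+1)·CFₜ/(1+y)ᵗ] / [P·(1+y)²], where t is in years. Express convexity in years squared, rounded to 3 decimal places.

20.776

With y = 0.1065:
  t   CF        PV=CF/(1+0.1065)^t    t·PV        t(t+1)·PV
  1       287.50       259.8283       259.8283         519.6566
  2       287.50       234.8200       469.6399       1,408.9198
  3       287.50       212.2187       636.6560       2,546.6241
  4       287.50       191.7927       767.1710       3,835.8549
  5     5,287.50     3,187.8163    15,939.0816      95,634.4895
  Σ                  4,086.4760    18,072.3768     103,945.5448
P = 4,086.4760.
Convexity = Σ t(t+1)·PV / [P·(1+y)²] = 103,945.5448 / (4,086.4760 × 1.224342) = 20.77562.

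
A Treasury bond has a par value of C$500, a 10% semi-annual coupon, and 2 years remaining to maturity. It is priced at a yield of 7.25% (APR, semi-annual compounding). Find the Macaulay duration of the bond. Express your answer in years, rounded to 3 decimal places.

Periodic yield y = 0.03625. Discount each cash flow and weight by its period:
  t   CF        PV=CF/(1+0.03625)^t    t·PV
  1        25.00        24.1255        24.1255
  2        25.00        23.2815        46.5630
  3        25.00        22.4671        67.4012
  4       525.00       455.3036     1,821.2146
  Σ                    525.1777     1,959.3042
Price P = Σ PV = 525.1777.
Macaulay duration = Σ(t·PV) / P = 1,959.3042 / 525.1777 = 3.73075 half-year periods.
In years: 3.73075 / 2 = 1.86537 years.

1.865 years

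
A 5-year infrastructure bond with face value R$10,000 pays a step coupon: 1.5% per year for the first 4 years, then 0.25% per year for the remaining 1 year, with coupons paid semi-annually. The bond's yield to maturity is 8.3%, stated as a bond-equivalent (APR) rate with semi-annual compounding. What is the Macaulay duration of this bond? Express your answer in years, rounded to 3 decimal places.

Periodic yield y = 0.0415. Discount each cash flow and weight by its period:
  t   CF        PV=CF/(1+0.0415)^t    t·PV
  1        75.00        72.0115        72.0115
  2        75.00        69.1421       138.2842
  3        75.00        66.3871       199.1612
  4        75.00        63.7418       254.9671
  5        75.00        61.2019       306.0095
  6        75.00        58.7632       352.5793
  7        75.00        56.4217       394.9521
  8        75.00        54.1735       433.3882
  9        12.50         8.6692        78.0224
  10   10,012.50     6,667.2968    66,672.9677
  Σ                  7,177.8088    68,902.3431
Price P = Σ PV = 7,177.8088.
Macaulay duration = Σ(t·PV) / P = 68,902.3431 / 7,177.8088 = 9.59936 half-year periods.
In years: 9.59936 / 2 = 4.79968 years.

4.800 years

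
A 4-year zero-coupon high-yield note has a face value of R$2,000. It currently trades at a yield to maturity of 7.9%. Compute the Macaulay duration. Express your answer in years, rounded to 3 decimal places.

4.000 years

A zero-coupon bond has a single cash flow at maturity, so its Macaulay duration equals its maturity: 4 years.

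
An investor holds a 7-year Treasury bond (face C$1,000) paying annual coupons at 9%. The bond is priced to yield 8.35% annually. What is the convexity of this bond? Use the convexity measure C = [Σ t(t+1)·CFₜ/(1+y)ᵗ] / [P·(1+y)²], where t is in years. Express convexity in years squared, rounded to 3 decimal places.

With y = 0.0835:
  t   CF        PV=CF/(1+0.0835)^t    t·PV        t(t+1)·PV
  1        90.00        83.0641        83.0641         166.1283
  2        90.00        76.6628       153.3256         459.9768
  3        90.00        70.7548       212.2643         849.0573
  4        90.00        65.3021       261.2082       1,306.0411
  5        90.00        60.2695       301.3477       1,808.0864
  6        90.00        55.6249       333.7492       2,336.2446
  7     1,090.00       621.7619     4,352.3331      34,818.6650
  Σ                  1,033.4401     5,697.2924      41,744.1995
P = 1,033.4401.
Convexity = Σ t(t+1)·PV / [P·(1+y)²] = 41,744.1995 / (1,033.4401 × 1.173972) = 34.40749.

34.407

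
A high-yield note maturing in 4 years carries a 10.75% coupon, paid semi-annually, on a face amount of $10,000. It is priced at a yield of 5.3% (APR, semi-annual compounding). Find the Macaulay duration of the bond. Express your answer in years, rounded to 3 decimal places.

3.417 years

Periodic yield y = 0.0265. Discount each cash flow and weight by its period:
  t   CF        PV=CF/(1+0.0265)^t    t·PV
  1       537.50       523.6240       523.6240
  2       537.50       510.1062     1,020.2123
  3       537.50       496.9373     1,490.8119
  4       537.50       484.1084     1,936.4338
  5       537.50       471.6108     2,358.0538
  6       537.50       459.4357     2,756.6142
  7       537.50       447.5750     3,133.0248
  8    10,537.50     8,548.0284    68,384.2274
  Σ                 11,941.4257    81,603.0022
Price P = Σ PV = 11,941.4257.
Macaulay duration = Σ(t·PV) / P = 81,603.0022 / 11,941.4257 = 6.83361 half-year periods.
In years: 6.83361 / 2 = 3.41680 years.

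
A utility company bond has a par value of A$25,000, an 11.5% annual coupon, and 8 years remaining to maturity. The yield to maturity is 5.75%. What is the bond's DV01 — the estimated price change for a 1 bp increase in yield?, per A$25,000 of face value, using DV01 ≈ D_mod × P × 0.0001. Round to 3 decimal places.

A$19.266

Periodic yield y = 0.0575.
  t   CF        PV=CF/(1+0.0575)^t    t·PV
  1     2,875.00     2,718.6761     2,718.6761
  2     2,875.00     2,570.8521     5,141.7043
  3     2,875.00     2,431.0658     7,293.1975
  4     2,875.00     2,298.8802     9,195.5209
  5     2,875.00     2,173.8820    10,869.4101
  6     2,875.00     2,055.6804    12,334.0823
  7     2,875.00     1,943.9058    13,607.3406
  8    27,875.00    17,822.6331   142,581.0651
  Σ                 34,015.5757   203,740.9969
P = 34,015.5757; D_Mac = 5.98964 yrs; D_mod = 5.66396 yrs.
DV01 ≈ 5.66396 × 34,015.5757 × 0.0001 = 19.266288.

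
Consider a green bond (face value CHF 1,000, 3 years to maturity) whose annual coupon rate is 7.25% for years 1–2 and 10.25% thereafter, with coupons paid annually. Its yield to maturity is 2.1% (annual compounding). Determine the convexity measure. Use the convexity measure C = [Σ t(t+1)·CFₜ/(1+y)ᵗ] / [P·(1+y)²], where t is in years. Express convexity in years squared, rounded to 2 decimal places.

10.59

With y = 0.021:
  t   CF        PV=CF/(1+0.021)^t    t·PV        t(t+1)·PV
  1        72.50        71.0088        71.0088         142.0176
  2        72.50        69.5483       139.0966         417.2898
  3     1,102.50     1,035.8607     3,107.5822      12,430.3288
  Σ                  1,176.4179     3,317.6876      12,989.6363
P = 1,176.4179.
Convexity = Σ t(t+1)·PV / [P·(1+y)²] = 12,989.6363 / (1,176.4179 × 1.042441) = 10.59214.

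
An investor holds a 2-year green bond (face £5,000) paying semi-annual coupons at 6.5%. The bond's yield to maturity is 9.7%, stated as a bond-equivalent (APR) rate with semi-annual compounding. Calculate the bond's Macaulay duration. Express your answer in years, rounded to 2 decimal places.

Periodic yield y = 0.0485. Discount each cash flow and weight by its period:
  t   CF        PV=CF/(1+0.0485)^t    t·PV
  1       162.50       154.9833       154.9833
  2       162.50       147.8143       295.6286
  3       162.50       140.9769       422.9308
  4     5,162.50     4,271.5582    17,086.2327
  Σ                  4,715.3327    17,959.7754
Price P = Σ PV = 4,715.3327.
Macaulay duration = Σ(t·PV) / P = 17,959.7754 / 4,715.3327 = 3.80880 half-year periods.
In years: 3.80880 / 2 = 1.90440 years.

1.90 years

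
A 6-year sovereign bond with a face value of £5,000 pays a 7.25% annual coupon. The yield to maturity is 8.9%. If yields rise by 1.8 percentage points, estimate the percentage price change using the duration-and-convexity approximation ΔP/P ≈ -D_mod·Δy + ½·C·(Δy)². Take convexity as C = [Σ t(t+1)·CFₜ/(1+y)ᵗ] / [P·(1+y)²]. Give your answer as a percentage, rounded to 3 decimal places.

With y = 0.089:
  t   CF        PV=CF/(1+0.089)^t    t·PV        t(t+1)·PV
  1       362.50       332.8742       332.8742         665.7484
  2       362.50       305.6696       611.3392       1,834.0176
  3       362.50       280.6883       842.0650       3,368.2601
  4       362.50       257.7487     1,030.9948       5,154.9741
  5       362.50       236.6838     1,183.4192       7,100.5153
  6     5,362.50     3,215.1410    19,290.8461     135,035.9229
  Σ                  4,628.8057    23,291.5386     153,159.4384
P = 4,628.8057; D_Mac = 5.03187 yrs; D_mod = 4.62063 yrs; C = 27.90095.
Duration effect: -4.62063 × (+0.018) = -0.083171
Convexity effect: 0.5 × 27.90095 × (0.018)² = +0.0045200
ΔP/P ≈ -0.083171 + 0.0045200 = -0.078651 = -7.8651%.

-7.865%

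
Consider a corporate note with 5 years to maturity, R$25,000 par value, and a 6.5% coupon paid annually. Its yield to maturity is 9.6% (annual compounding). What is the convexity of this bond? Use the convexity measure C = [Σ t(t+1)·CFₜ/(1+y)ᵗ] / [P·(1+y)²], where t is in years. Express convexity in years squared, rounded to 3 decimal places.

With y = 0.096:
  t   CF        PV=CF/(1+0.096)^t    t·PV        t(t+1)·PV
  1     1,625.00     1,482.6642     1,482.6642       2,965.3285
  2     1,625.00     1,352.7958     2,705.5917       8,116.7750
  3     1,625.00     1,234.3028     3,702.9083      14,811.6332
  4     1,625.00     1,126.1887     4,504.7546      22,523.7731
  5    26,625.00    16,835.9197    84,179.5985     505,077.5910
  Σ                 22,031.8712    96,575.5173     553,495.1008
P = 22,031.8712.
Convexity = Σ t(t+1)·PV / [P·(1+y)²] = 553,495.1008 / (22,031.8712 × 1.201216) = 20.91420.

20.914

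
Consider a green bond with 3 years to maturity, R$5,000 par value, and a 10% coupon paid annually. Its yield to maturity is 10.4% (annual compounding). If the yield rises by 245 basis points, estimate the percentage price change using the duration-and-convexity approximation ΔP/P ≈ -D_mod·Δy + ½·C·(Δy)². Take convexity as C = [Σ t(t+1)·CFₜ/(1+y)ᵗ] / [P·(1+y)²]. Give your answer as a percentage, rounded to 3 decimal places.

-5.807%

With y = 0.104:
  t   CF        PV=CF/(1+0.104)^t    t·PV        t(t+1)·PV
  1       500.00       452.8986       452.8986         905.7971
  2       500.00       410.2342       820.4684       2,461.4052
  3     5,500.00     4,087.4784    12,262.4352      49,049.7406
  Σ                  4,950.6111    13,535.8021      52,416.9429
P = 4,950.6111; D_Mac = 2.73417 yrs; D_mod = 2.47660 yrs; C = 8.68710.
Duration effect: -2.47660 × (+0.0245) = -0.060677
Convexity effect: 0.5 × 8.68710 × (0.0245)² = +0.0026072
ΔP/P ≈ -0.060677 + 0.0026072 = -0.058070 = -5.8070%.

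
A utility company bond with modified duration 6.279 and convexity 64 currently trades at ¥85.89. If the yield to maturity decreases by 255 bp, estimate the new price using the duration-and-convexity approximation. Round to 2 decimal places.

Duration effect: -D_mod·Δy = -6.279 × (-0.0255) = +0.1601145
Convexity effect: ½·C·(Δy)² = 0.5 × 64 × (-0.0255)² = +0.0208080
ΔP/P ≈ +0.1601145 + 0.0208080 = +0.1809225
New price ≈ 85.89 × (1 + 0.1809225) = 101.429433525.

¥101.43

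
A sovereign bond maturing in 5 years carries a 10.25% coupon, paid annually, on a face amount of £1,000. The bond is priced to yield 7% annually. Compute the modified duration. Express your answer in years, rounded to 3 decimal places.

3.933 years

Periodic yield y = 0.07. First find Macaulay duration:
  t   CF        PV=CF/(1+0.07)^t    t·PV
  1       102.50        95.7944        95.7944
  2       102.50        89.5275       179.0549
  3       102.50        83.6705       251.0116
  4       102.50        78.1968       312.7870
  5     1,102.50       786.0673     3,930.3363
  Σ                  1,133.2564     4,768.9843
P = 1,133.2564; Macaulay duration = 4,768.9843 / 1,133.2564 = 4.20821 years.
Modified duration = D_Mac / (1 + y) = 4.20821 / 1.07 = 3.93291 years.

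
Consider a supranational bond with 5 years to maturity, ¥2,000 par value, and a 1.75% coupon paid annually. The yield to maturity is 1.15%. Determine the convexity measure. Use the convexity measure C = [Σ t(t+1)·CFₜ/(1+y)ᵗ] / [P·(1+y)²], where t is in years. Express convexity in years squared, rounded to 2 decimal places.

With y = 0.0115:
  t   CF        PV=CF/(1+0.0115)^t    t·PV        t(t+1)·PV
  1        35.00        34.6021        34.6021          69.2042
  2        35.00        34.2087        68.4174         205.2521
  3        35.00        33.8197       101.4592         405.8370
  4        35.00        33.4352       133.7410         668.7049
  5     2,035.00     1,921.9185     9,609.5927      57,657.5564
  Σ                  2,057.9843     9,947.8124      59,006.5545
P = 2,057.9843.
Convexity = Σ t(t+1)·PV / [P·(1+y)²] = 59,006.5545 / (2,057.9843 × 1.023132) = 28.02376.

28.02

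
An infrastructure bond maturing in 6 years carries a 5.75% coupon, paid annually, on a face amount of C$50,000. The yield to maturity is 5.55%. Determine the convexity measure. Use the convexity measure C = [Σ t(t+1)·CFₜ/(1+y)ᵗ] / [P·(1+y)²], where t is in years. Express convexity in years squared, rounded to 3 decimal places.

With y = 0.0555:
  t   CF        PV=CF/(1+0.0555)^t    t·PV        t(t+1)·PV
  1     2,875.00     2,723.8276     2,723.8276       5,447.6551
  2     2,875.00     2,580.6040     5,161.2081      15,483.6243
  3     2,875.00     2,444.9115     7,334.7344      29,338.9375
  4     2,875.00     2,316.3538     9,265.4153      46,327.0764
  5     2,875.00     2,194.5560    10,972.7798      65,836.6790
  6    52,875.00    38,238.5094   229,431.0565   1,606,017.3952
  Σ                 50,498.7623   264,889.0216   1,768,451.3675
P = 50,498.7623.
Convexity = Σ t(t+1)·PV / [P·(1+y)²] = 1,768,451.3675 / (50,498.7623 × 1.114080) = 31.43373.

31.434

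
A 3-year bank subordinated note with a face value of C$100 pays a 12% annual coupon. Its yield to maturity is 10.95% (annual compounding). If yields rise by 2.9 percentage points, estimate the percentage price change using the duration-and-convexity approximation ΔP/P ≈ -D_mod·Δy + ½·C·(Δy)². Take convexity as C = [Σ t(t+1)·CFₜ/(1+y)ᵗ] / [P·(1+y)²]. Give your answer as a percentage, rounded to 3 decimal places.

With y = 0.1095:
  t   CF        PV=CF/(1+0.1095)^t    t·PV        t(t+1)·PV
  1        12.00        10.8157        10.8157          21.6314
  2        12.00         9.7482        19.4965          58.4895
  3       112.00        82.0042       246.0126         984.0504
  Σ                    102.5681       276.3248       1,064.1713
P = 102.5681; D_Mac = 2.69406 yrs; D_mod = 2.42818 yrs; C = 8.42839.
Duration effect: -2.42818 × (+0.029) = -0.070417
Convexity effect: 0.5 × 8.42839 × (0.029)² = +0.0035441
ΔP/P ≈ -0.070417 + 0.0035441 = -0.066873 = -6.6873%.

-6.687%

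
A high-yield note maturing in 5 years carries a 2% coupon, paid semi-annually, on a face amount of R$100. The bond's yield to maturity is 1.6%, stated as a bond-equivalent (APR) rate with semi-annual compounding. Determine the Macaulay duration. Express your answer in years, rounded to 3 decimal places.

4.786 years

Periodic yield y = 0.008. Discount each cash flow and weight by its period:
  t   CF        PV=CF/(1+0.008)^t    t·PV
  1         1.00         0.9921         0.9921
  2         1.00         0.9842         1.9684
  3         1.00         0.9764         2.9291
  4         1.00         0.9686         3.8745
  5         1.00         0.9609         4.8047
  6         1.00         0.9533         5.7199
  7         1.00         0.9457         6.6202
  8         1.00         0.9382         7.5060
  9         1.00         0.9308         8.3772
  10      101.00        93.2644       932.6443
  Σ                    101.9147       975.4364
Price P = Σ PV = 101.9147.
Macaulay duration = Σ(t·PV) / P = 975.4364 / 101.9147 = 9.57110 half-year periods.
In years: 9.57110 / 2 = 4.78555 years.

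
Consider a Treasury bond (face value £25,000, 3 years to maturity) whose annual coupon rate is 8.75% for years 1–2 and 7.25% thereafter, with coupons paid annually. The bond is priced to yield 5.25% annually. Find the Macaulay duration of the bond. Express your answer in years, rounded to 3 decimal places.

Periodic yield y = 0.0525. Discount each cash flow and weight by its year:
  t   CF        PV=CF/(1+0.0525)^t    t·PV
  1     2,187.50     2,078.3848     2,078.3848
  2     2,187.50     1,974.7124     3,949.4248
  3    26,812.50    22,996.9900    68,990.9699
  Σ                 27,050.0872    75,018.7795
Price P = Σ PV = 27,050.0872.
Macaulay duration = Σ(t·PV) / P = 75,018.7795 / 27,050.0872 = 2.77333 years.

2.773 years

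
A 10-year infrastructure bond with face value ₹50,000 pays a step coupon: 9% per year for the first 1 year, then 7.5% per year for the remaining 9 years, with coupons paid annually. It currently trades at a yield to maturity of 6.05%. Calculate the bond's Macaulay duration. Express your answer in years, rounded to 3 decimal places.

Periodic yield y = 0.0605. Discount each cash flow and weight by its year:
  t   CF        PV=CF/(1+0.0605)^t    t·PV
  1     4,500.00     4,243.2815     4,243.2815
  2     3,750.00     3,334.3403     6,668.6806
  3     3,750.00     3,144.1210     9,432.3630
  4     3,750.00     2,964.7534    11,859.0136
  5     3,750.00     2,795.6185    13,978.0924
  6     3,750.00     2,636.1325    15,816.7948
  7     3,750.00     2,485.7449    17,400.2143
  8     3,750.00     2,343.9367    18,751.4939
  9     3,750.00     2,210.2185    19,891.9666
  10   53,750.00    29,872.5117   298,725.1171
  Σ                 56,030.6590   416,767.0178
Price P = Σ PV = 56,030.6590.
Macaulay duration = Σ(t·PV) / P = 416,767.0178 / 56,030.6590 = 7.43820 years.

7.438 years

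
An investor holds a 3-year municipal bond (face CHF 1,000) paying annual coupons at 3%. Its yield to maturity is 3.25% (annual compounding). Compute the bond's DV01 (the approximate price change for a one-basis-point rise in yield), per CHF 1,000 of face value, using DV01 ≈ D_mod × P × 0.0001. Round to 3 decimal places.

Periodic yield y = 0.0325.
  t   CF        PV=CF/(1+0.0325)^t    t·PV
  1        30.00        29.0557        29.0557
  2        30.00        28.1411        56.2822
  3     1,030.00       935.7655     2,807.2966
  Σ                    992.9623     2,892.6345
P = 992.9623; D_Mac = 2.91314 yrs; D_mod = 2.82144 yrs.
DV01 ≈ 2.82144 × 992.9623 × 0.0001 = 0.280158.

CHF 0.280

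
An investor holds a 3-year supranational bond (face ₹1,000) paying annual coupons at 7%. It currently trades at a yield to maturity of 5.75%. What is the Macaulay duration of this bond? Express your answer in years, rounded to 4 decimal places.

2.8114 years

Periodic yield y = 0.0575. Discount each cash flow and weight by its year:
  t   CF        PV=CF/(1+0.0575)^t    t·PV
  1        70.00        66.1939        66.1939
  2        70.00        62.5947       125.1893
  3     1,070.00       904.7793     2,714.3379
  Σ                  1,033.5678     2,905.7210
Price P = Σ PV = 1,033.5678.
Macaulay duration = Σ(t·PV) / P = 2,905.7210 / 1,033.5678 = 2.81135 years.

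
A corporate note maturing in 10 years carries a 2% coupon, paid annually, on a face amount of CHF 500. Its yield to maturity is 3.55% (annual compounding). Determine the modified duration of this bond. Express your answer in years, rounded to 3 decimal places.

Periodic yield y = 0.0355. First find Macaulay duration:
  t   CF        PV=CF/(1+0.0355)^t    t·PV
  1        10.00         9.6572         9.6572
  2        10.00         9.3261        18.6522
  3        10.00         9.0064        27.0191
  4        10.00         8.6976        34.7904
  5        10.00         8.3994        41.9971
  6        10.00         8.1115        48.6688
  7        10.00         7.8334        54.8337
  8        10.00         7.5648        60.5186
  9        10.00         7.3055        65.7494
  10      510.00       359.8066     3,598.0662
  Σ                    435.7084     3,959.9526
P = 435.7084; Macaulay duration = 3,959.9526 / 435.7084 = 9.08854 years.
Modified duration = D_Mac / (1 + y) = 9.08854 / 1.0355 = 8.77696 years.

8.777 years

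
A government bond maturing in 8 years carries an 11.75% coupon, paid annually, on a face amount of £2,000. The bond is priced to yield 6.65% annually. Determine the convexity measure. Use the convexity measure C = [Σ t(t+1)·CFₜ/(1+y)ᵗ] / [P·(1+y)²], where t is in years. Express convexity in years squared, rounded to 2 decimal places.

With y = 0.0665:
  t   CF        PV=CF/(1+0.0665)^t    t·PV        t(t+1)·PV
  1       235.00       220.3469       220.3469         440.6939
  2       235.00       206.6075       413.2151       1,239.6452
  3       235.00       193.7248       581.1745       2,324.6979
  4       235.00       181.6454       726.5816       3,632.9082
  5       235.00       170.3192       851.5959       5,109.5755
  6       235.00       159.6992       958.1951       6,707.3658
  7       235.00       149.7414     1,048.1897       8,385.5175
  8     2,235.00     1,335.3363    10,682.6903      96,144.2123
  Σ                  2,617.4207    15,481.9891     123,984.6162
P = 2,617.4207.
Convexity = Σ t(t+1)·PV / [P·(1+y)²] = 123,984.6162 / (2,617.4207 × 1.137422) = 41.64593.

41.65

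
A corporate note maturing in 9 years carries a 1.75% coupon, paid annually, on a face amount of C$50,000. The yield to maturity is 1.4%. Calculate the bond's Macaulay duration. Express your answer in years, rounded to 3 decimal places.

Periodic yield y = 0.014. Discount each cash flow and weight by its year:
  t   CF        PV=CF/(1+0.014)^t    t·PV
  1       875.00       862.9191       862.9191
  2       875.00       851.0051     1,702.0101
  3       875.00       839.2555     2,517.7665
  4       875.00       827.6681     3,310.6725
  5       875.00       816.2408     4,081.2038
  6       875.00       804.9712     4,829.8270
  7       875.00       793.8572     5,557.0001
  8       875.00       782.8966     6,263.1729
  9    50,875.00    44,891.3667   404,022.3000
  Σ                 51,470.1802   433,146.8721
Price P = Σ PV = 51,470.1802.
Macaulay duration = Σ(t·PV) / P = 433,146.8721 / 51,470.1802 = 8.41549 years.

8.415 years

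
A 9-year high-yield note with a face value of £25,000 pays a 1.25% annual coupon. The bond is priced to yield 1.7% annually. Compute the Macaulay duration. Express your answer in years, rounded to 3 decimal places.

8.558 years

Periodic yield y = 0.017. Discount each cash flow and weight by its year:
  t   CF        PV=CF/(1+0.017)^t    t·PV
  1       312.50       307.2763       307.2763
  2       312.50       302.1399       604.2798
  3       312.50       297.0894       891.2682
  4       312.50       292.1233     1,168.4932
  5       312.50       287.2402     1,436.2011
  6       312.50       282.4388     1,694.6326
  7       312.50       277.7176     1,944.0230
  8       312.50       273.0753     2,184.6023
  9    25,312.50    21,749.3591   195,744.2321
  Σ                 24,068.4599   205,975.0086
Price P = Σ PV = 24,068.4599.
Macaulay duration = Σ(t·PV) / P = 205,975.0086 / 24,068.4599 = 8.55788 years.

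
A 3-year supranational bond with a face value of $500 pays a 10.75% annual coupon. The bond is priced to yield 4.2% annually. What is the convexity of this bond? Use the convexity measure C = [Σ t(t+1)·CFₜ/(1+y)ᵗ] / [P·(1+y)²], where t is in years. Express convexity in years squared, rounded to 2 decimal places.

9.78

With y = 0.042:
  t   CF        PV=CF/(1+0.042)^t    t·PV        t(t+1)·PV
  1        53.75        51.5835        51.5835         103.1670
  2        53.75        49.5043        99.0086         297.0259
  3       553.75       489.4525     1,468.3576       5,873.4304
  Σ                    590.5403     1,618.9497       6,273.6233
P = 590.5403.
Convexity = Σ t(t+1)·PV / [P·(1+y)²] = 6,273.6233 / (590.5403 × 1.085764) = 9.78438.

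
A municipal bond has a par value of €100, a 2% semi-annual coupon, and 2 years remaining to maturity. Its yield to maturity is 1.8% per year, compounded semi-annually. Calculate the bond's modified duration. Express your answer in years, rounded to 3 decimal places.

1.953 years

Periodic yield y = 0.009. First find Macaulay duration:
  t   CF        PV=CF/(1+0.009)^t    t·PV
  1         1.00         0.9911         0.9911
  2         1.00         0.9822         1.9645
  3         1.00         0.9735         2.9204
  4       101.00        97.4444       389.7774
  Σ                    100.3912       395.6534
P = 100.3912; Macaulay duration = 395.6534 / 100.3912 = 3.94112 half-year periods = 1.97056 years.
Modified duration = D_Mac / (1 + y) = 1.97056 / 1.009 = 1.95298 years.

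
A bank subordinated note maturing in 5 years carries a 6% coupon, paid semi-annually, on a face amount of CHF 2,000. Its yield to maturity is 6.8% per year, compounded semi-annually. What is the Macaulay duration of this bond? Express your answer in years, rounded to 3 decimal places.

4.381 years

Periodic yield y = 0.034. Discount each cash flow and weight by its period:
  t   CF        PV=CF/(1+0.034)^t    t·PV
  1        60.00        58.0271        58.0271
  2        60.00        56.1190       112.2381
  3        60.00        54.2737       162.8212
  4        60.00        52.4891       209.9564
  5        60.00        50.7631       253.8157
  6        60.00        49.0940       294.5637
  7        60.00        47.4796       332.3575
  8        60.00        45.9184       367.3474
  9        60.00        44.4085       399.6768
  10    2,060.00     1,474.5579    14,745.5791
  Σ                  1,933.1305    16,936.3829
Price P = Σ PV = 1,933.1305.
Macaulay duration = Σ(t·PV) / P = 16,936.3829 / 1,933.1305 = 8.76112 half-year periods.
In years: 8.76112 / 2 = 4.38056 years.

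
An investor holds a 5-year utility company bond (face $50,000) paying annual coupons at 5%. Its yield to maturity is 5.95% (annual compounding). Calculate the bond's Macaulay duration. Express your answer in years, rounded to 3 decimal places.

Periodic yield y = 0.0595. Discount each cash flow and weight by its year:
  t   CF        PV=CF/(1+0.0595)^t    t·PV
  1     2,500.00     2,359.6036     2,359.6036
  2     2,500.00     2,227.0916     4,454.1833
  3     2,500.00     2,102.0214     6,306.0641
  4     2,500.00     1,983.9749     7,935.8994
  5    52,500.00    39,323.7112   196,618.5561
  Σ                 47,996.4027   217,674.3065
Price P = Σ PV = 47,996.4027.
Macaulay duration = Σ(t·PV) / P = 217,674.3065 / 47,996.4027 = 4.53522 years.

4.535 years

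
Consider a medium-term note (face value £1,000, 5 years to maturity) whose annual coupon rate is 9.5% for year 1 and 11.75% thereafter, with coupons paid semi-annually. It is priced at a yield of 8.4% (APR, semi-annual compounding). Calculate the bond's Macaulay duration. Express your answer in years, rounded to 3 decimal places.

4.056 years

Periodic yield y = 0.042. Discount each cash flow and weight by its period:
  t   CF        PV=CF/(1+0.042)^t    t·PV
  1        47.50        45.5854        45.5854
  2        47.50        43.7480        87.4960
  3        58.75        51.9284       155.7851
  4        58.75        49.8353       199.3412
  5        58.75        47.8266       239.1329
  6        58.75        45.8988       275.3929
  7        58.75        44.0488       308.3414
  8        58.75        42.2733       338.1864
  9        58.75        40.5694       365.1244
  10    1,058.75       701.6431     7,016.4306
  Σ                  1,113.3570     9,030.8163
Price P = Σ PV = 1,113.3570.
Macaulay duration = Σ(t·PV) / P = 9,030.8163 / 1,113.3570 = 8.11134 half-year periods.
In years: 8.11134 / 2 = 4.05567 years.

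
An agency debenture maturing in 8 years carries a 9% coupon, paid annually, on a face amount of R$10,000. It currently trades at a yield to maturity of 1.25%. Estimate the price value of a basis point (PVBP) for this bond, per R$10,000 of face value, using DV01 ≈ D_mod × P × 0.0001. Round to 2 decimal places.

R$10.14

Periodic yield y = 0.0125.
  t   CF        PV=CF/(1+0.0125)^t    t·PV
  1       900.00       888.8889       888.8889
  2       900.00       877.9150     1,755.8299
  3       900.00       867.0765     2,601.2295
  4       900.00       856.3718     3,425.4874
  5       900.00       845.7994     4,228.9968
  6       900.00       835.3574     5,012.1443
  7       900.00       825.0443     5,775.3103
  8    10,900.00     9,868.8431    78,950.7445
  Σ                 15,865.2963   102,638.6316
P = 15,865.2963; D_Mac = 6.46938 yrs; D_mod = 6.38951 yrs.
DV01 ≈ 6.38951 × 15,865.2963 × 0.0001 = 10.137149.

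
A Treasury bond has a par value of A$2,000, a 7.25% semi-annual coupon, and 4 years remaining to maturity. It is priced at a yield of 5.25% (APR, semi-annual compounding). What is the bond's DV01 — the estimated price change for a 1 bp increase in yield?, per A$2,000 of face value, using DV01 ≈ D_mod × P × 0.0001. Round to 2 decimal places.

Periodic yield y = 0.02625.
  t   CF        PV=CF/(1+0.02625)^t    t·PV
  1        72.50        70.6456        70.6456
  2        72.50        68.8385       137.6771
  3        72.50        67.0778       201.2333
  4        72.50        65.3620       261.4480
  5        72.50        63.6901       318.4507
  6        72.50        62.0610       372.3662
  7        72.50        60.4736       423.3152
  8     2,072.50     1,684.4929    13,475.9430
  Σ                  2,142.6415    15,261.0789
P = 2,142.6415; D_Mac = 7.12255 half-year periods = 3.56128 yrs; D_mod = 3.47018 yrs.
DV01 ≈ 3.47018 × 2,142.6415 × 0.0001 = 0.743536.

A$0.74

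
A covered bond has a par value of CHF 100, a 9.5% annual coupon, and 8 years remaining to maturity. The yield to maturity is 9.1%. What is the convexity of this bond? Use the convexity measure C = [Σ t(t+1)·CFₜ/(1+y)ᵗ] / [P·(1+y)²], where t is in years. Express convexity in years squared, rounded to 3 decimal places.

With y = 0.091:
  t   CF        PV=CF/(1+0.091)^t    t·PV        t(t+1)·PV
  1         9.50         8.7076         8.7076          17.4152
  2         9.50         7.9813        15.9626          47.8879
  3         9.50         7.3156        21.9468          87.7871
  4         9.50         6.7054        26.8216         134.1080
  5         9.50         6.1461        30.7305         184.3831
  6         9.50         5.6335        33.8008         236.6053
  7         9.50         5.1636        36.1450         289.1601
  8       109.50        54.5527       436.4215       3,927.7932
  Σ                    102.2057       610.5363       4,925.1398
P = 102.2057.
Convexity = Σ t(t+1)·PV / [P·(1+y)²] = 4,925.1398 / (102.2057 × 1.190281) = 40.48497.

40.485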